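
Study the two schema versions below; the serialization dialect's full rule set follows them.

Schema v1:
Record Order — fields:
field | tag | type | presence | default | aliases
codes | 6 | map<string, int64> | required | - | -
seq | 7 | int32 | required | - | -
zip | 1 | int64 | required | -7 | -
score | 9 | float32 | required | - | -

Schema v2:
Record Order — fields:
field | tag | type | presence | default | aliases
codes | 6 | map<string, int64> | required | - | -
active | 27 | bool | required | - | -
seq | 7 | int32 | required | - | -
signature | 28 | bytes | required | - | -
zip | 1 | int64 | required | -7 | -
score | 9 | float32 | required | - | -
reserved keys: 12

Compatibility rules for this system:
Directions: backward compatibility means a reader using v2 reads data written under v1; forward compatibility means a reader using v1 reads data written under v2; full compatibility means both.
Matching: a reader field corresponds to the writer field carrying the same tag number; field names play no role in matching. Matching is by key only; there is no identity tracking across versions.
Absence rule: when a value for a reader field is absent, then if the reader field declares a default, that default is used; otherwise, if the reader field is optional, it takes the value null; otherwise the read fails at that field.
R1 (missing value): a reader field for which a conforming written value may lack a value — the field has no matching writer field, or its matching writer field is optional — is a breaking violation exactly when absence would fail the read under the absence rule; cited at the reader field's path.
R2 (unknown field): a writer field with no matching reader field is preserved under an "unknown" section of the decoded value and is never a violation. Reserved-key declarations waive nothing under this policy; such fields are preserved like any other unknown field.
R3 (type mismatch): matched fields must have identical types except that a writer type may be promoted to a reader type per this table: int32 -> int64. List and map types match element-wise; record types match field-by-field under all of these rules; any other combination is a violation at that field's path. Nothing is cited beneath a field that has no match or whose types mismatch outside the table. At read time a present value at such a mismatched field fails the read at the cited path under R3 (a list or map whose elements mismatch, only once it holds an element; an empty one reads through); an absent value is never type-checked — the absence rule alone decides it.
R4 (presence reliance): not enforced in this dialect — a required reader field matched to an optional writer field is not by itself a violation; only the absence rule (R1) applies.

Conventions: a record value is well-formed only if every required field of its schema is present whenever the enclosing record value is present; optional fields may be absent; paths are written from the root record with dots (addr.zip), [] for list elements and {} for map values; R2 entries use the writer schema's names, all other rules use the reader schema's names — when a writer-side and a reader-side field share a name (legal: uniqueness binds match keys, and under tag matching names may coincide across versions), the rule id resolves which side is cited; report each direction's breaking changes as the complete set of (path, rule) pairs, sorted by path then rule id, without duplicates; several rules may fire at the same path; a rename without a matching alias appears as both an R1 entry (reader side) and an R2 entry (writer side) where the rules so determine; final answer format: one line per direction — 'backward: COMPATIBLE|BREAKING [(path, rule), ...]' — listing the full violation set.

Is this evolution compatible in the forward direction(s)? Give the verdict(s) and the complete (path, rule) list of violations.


in Order below, arrows point writer -> reader
forward for Order (reader v1, writer v2):
  codes: paired with writer codes (map<string, int64> -> map<string, int64>; writer required)
  seq: paired with writer seq (int32 -> int32; writer required)
  zip: paired with writer zip (int64 -> int64; writer required)
  score: paired with writer score (float32 -> float32; writer required)
  writer active: unknown to reader
  writer signature: unknown to reader
  => forward: COMPATIBLE
ruling out the remaining Order differences:
  added field active to record Order: required bool, tag 27 (in v2 it sits immediately before seq) -> affects backward compatibility only, which is not asked
  added field signature to record Order: required bytes, tag 28 (in v2 it sits immediately before zip) -> affects backward compatibility only, which is not asked

forward: COMPATIBLE []


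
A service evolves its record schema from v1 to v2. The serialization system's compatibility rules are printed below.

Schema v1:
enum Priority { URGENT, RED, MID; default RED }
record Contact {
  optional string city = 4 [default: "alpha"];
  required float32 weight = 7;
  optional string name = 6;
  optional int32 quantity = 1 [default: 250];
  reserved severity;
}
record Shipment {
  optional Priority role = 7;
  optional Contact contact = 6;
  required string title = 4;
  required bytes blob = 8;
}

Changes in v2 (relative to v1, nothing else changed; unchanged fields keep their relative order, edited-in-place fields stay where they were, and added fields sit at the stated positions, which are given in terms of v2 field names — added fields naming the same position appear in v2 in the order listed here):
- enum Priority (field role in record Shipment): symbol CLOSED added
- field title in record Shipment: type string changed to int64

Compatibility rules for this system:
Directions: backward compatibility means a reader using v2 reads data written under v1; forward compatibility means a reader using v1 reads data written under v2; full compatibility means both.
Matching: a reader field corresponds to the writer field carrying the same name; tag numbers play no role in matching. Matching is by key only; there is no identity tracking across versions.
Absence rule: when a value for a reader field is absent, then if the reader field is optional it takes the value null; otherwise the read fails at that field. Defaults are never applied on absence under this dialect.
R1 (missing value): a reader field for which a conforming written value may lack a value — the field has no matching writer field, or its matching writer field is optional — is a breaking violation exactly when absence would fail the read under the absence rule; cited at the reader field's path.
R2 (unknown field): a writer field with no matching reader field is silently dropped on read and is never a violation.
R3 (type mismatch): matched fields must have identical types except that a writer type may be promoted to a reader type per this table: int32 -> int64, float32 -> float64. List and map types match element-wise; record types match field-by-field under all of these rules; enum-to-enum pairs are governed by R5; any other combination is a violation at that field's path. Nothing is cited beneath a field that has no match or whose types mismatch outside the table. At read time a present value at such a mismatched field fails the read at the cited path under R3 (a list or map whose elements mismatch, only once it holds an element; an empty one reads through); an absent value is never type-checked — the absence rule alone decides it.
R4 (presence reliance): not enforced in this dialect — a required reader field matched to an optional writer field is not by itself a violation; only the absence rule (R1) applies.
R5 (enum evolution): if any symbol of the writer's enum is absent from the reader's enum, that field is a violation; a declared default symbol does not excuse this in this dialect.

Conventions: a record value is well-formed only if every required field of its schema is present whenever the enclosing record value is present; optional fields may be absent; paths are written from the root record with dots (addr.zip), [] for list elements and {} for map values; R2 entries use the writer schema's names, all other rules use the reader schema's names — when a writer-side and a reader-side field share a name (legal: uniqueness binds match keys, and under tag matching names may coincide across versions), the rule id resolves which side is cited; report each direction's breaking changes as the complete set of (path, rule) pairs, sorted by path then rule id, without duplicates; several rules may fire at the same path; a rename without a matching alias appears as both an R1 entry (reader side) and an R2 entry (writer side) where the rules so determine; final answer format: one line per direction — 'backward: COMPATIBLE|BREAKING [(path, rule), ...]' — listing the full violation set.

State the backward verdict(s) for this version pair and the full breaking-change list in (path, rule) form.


arrows below run writer -> reader for Shipment
backward on Shipment — v2 reading data written by v1:
  Priority -> Priority, writer optional: role aligns to role
  Contact -> Contact, writer optional: contact aligns to contact
  string -> int64, writer required: title aligns to title
  bytes -> bytes, writer required: blob aligns to blob
  string -> string, writer optional: contact.city aligns to contact.city
  float32 -> float32, writer required: contact.weight aligns to contact.weight
  string -> string, writer optional: contact.name aligns to contact.name
  int32 -> int32, writer optional: contact.quantity aligns to contact.quantity
  R3 fires at title
  backward on Shipment therefore BREAKING (1)
diffs on Shipment not affecting the asked answer:
  enum Priority (field role in record Shipment): symbol CLOSED added -> its effect on Shipment is confined to the forward direction, not asked

backward: BREAKING [(title, R3)]


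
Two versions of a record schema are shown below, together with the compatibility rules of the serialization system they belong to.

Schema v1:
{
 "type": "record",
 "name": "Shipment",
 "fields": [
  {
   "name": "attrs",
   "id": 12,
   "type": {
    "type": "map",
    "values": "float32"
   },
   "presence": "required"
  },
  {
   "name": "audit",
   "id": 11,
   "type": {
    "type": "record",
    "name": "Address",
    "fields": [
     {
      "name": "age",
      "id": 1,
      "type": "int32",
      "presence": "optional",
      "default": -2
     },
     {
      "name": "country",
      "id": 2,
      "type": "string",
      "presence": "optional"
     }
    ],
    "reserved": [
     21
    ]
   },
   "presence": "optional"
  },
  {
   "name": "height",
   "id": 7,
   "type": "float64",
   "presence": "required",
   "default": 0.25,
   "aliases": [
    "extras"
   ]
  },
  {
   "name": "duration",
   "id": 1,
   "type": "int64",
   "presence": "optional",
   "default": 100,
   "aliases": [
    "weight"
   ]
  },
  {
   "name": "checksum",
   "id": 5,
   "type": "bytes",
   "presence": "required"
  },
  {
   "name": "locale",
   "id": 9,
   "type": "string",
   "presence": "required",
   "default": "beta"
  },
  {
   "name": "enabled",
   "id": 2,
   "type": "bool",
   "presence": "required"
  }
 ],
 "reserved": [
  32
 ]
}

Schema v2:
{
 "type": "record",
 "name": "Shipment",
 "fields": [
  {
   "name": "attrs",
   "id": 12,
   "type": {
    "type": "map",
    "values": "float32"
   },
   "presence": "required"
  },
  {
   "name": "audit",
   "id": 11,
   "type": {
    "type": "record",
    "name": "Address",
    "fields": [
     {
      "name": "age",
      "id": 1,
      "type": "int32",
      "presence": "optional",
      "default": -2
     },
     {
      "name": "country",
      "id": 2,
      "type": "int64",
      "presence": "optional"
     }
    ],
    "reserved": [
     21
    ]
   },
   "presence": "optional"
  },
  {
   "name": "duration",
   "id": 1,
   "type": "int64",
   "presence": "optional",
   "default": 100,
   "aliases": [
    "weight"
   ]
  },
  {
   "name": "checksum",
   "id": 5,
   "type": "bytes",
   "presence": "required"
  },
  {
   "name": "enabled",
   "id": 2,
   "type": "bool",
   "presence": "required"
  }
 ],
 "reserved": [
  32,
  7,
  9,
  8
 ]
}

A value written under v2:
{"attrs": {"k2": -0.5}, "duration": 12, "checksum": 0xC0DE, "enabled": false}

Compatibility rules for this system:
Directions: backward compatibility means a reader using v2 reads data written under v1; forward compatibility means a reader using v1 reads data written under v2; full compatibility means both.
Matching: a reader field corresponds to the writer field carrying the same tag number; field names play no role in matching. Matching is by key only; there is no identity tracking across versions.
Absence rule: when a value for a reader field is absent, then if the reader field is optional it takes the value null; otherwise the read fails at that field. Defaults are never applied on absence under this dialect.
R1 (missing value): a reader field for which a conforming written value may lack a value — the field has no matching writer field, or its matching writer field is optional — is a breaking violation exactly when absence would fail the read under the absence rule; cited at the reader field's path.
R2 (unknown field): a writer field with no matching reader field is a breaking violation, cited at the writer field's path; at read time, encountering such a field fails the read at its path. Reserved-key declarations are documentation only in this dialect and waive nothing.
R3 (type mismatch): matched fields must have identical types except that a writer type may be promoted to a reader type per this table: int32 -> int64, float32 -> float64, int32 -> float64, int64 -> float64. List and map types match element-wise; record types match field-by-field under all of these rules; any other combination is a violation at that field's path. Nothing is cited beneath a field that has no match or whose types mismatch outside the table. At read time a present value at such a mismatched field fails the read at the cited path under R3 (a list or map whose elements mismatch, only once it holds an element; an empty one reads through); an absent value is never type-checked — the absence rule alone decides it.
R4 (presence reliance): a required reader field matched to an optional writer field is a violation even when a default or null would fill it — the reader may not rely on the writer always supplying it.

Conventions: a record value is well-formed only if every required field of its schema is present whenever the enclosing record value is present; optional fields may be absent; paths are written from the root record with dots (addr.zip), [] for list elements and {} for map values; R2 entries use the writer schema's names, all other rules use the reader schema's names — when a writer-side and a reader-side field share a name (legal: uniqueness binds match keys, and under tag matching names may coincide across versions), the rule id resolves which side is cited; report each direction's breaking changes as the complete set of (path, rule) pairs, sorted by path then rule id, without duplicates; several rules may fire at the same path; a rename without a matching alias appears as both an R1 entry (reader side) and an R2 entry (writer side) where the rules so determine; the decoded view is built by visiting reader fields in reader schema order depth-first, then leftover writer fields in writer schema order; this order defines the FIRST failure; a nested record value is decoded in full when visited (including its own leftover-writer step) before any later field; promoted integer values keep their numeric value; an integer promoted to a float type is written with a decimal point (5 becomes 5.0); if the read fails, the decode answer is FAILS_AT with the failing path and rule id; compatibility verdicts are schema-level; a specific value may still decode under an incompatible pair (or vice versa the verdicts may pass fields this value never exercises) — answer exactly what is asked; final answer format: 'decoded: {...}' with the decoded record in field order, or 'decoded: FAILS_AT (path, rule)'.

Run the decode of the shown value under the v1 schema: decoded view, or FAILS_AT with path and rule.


decoded: FAILS_AT (height, R1)

the writer's type comes first in each Shipment pair
decoding the Shipment value with the v1 reader:
  attrs := {"k2": -0.5}
  audit := null (not supplied -> null)
  read fails at height under R1 (no fill)
  => FAILS_AT (height, R1)
the other Shipment changes do not affect what is asked:
  field country in record Address: type string changed to int64 -> shifts the Shipment verdicts, not this decode
  removed field locale from record Shipment (its key 9 joins the reserved list) -> shifts the Shipment verdicts, not this decode


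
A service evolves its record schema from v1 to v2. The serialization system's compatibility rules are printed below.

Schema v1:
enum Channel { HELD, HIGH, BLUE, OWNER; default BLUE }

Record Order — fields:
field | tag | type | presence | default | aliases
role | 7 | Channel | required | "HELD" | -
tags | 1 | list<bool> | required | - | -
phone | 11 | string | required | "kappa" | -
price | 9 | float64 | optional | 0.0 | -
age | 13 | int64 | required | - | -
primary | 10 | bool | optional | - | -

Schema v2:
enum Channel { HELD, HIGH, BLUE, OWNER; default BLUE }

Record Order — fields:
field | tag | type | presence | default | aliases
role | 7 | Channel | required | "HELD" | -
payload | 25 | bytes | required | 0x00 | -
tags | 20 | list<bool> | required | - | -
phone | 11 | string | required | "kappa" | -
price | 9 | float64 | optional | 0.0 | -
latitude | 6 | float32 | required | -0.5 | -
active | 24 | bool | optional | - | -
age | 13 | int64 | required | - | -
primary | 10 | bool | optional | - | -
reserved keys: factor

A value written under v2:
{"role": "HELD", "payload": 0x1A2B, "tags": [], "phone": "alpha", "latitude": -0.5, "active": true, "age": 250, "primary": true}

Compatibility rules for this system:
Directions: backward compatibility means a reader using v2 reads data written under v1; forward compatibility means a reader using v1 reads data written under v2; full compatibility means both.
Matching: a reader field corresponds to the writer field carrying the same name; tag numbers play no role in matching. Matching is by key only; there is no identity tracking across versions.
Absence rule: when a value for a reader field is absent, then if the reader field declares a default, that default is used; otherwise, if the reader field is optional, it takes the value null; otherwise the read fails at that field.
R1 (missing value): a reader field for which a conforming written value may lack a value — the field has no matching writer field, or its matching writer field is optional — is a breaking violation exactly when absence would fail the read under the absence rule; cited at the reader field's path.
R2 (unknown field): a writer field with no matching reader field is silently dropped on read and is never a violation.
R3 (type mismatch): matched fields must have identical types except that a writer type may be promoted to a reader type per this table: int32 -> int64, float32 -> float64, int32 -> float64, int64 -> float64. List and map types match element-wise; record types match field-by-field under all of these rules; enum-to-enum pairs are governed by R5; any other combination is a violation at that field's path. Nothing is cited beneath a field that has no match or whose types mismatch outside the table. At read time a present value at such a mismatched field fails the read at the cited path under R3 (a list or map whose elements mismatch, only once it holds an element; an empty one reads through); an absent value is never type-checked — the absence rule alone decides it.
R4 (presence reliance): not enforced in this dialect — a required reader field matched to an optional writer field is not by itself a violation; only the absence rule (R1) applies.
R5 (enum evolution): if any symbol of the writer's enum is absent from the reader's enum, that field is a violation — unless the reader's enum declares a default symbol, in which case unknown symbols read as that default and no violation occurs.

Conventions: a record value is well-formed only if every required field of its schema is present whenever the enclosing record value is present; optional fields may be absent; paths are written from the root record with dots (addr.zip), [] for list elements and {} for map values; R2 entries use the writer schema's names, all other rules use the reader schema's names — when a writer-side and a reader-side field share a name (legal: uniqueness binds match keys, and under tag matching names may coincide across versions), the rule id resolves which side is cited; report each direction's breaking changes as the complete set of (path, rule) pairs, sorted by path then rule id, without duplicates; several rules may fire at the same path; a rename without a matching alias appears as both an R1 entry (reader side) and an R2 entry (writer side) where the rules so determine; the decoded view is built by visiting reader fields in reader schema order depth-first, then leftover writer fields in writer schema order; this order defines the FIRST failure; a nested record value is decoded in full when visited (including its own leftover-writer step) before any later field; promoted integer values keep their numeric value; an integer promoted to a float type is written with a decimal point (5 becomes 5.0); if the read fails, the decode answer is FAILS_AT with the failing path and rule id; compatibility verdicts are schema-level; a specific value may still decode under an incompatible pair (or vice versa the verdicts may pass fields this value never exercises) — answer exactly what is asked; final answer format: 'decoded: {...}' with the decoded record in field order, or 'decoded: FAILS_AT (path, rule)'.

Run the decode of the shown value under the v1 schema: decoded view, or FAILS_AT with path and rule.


each type pair in Order: writer, then reader
decode (reader v1):
  role := "HELD"
  tags := []
  phone := "alpha"
  price := 0.0 (no value, default fills)
  age := 250
  primary := true
  writer payload: unmatched, discarded
  writer latitude: unmatched, discarded
  writer active: unmatched, discarded
  => decoded: {"role": "HELD", "tags": [], "phone": "alpha", "price": 0.0, "age": 250, "primary": true}
diffs on Order not affecting the asked answer:
  added field active to record Order: optional bool, tag 24 (in v2 it sits immediately before age) -> inert under this dialect — no rule fires on Order and the result does not move
  added field payload to record Order: required bytes, tag 25, default 0x00 (in v2 it sits immediately before tags) -> inert under this dialect — no rule fires on Order and the result does not move
  added field latitude to record Order: required float32, tag 6, default -0.5 (in v2 it sits immediately before age) -> inert under this dialect — no rule fires on Order and the result does not move
  field tags in record Order: tag 1 changed to 20 -> inert under this dialect — no rule fires on Order and the result does not move

decoded: {"role": "HELD", "tags": [], "phone": "alpha", "price": 0.0, "age": 250, "primary": true}


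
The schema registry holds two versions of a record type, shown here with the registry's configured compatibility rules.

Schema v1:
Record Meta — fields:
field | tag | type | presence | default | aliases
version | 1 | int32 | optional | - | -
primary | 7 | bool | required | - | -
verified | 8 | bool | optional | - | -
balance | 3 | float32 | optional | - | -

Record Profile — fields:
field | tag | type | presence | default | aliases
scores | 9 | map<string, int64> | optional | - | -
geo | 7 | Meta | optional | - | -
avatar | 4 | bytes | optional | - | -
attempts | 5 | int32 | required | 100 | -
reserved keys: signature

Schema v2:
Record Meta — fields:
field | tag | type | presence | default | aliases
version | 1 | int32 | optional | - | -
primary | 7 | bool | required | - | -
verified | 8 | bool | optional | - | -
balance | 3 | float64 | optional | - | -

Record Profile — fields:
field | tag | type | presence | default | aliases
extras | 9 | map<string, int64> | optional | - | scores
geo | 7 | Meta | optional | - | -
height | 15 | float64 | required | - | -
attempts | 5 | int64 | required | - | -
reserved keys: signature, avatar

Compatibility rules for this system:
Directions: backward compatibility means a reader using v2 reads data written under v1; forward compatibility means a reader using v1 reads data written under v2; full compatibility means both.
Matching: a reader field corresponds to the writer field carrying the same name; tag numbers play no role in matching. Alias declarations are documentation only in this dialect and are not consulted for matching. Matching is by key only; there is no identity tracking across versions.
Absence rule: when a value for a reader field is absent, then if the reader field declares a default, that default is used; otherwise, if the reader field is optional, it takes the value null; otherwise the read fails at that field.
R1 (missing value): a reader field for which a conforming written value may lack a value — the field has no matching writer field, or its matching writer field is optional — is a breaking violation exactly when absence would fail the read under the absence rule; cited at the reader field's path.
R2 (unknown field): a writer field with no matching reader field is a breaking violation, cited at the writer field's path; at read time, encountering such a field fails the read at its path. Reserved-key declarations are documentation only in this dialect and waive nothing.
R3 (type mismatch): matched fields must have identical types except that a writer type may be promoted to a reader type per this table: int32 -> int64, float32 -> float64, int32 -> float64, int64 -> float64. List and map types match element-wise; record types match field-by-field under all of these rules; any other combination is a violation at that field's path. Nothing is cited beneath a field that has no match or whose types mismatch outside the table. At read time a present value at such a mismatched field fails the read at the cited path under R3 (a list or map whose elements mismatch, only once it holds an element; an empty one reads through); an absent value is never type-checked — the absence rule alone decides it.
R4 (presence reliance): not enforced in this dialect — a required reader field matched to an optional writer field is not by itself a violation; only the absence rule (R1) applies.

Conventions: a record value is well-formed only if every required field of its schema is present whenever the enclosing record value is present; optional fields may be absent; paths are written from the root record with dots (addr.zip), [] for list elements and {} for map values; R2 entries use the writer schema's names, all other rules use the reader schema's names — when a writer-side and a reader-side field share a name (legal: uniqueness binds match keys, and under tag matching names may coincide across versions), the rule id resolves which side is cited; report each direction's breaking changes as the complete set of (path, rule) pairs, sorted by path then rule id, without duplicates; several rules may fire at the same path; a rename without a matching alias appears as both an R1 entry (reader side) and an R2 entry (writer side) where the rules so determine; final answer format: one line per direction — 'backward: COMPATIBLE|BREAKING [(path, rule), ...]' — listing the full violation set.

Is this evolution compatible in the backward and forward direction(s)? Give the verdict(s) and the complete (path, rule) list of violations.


backward: BREAKING [(avatar, R2), (height, R1), (scores, R2)]; forward: BREAKING [(attempts, R3), (extras, R2), (geo.balance, R3), (height, R2)]

arrows below run writer -> reader for Profile
backward on Profile — v2 reading data written by v1:
  extras has no writer counterpart
  geo <- geo (Meta -> Meta, writer optional)
  height has no writer counterpart
  attempts <- attempts (int32 -> int64, writer required)
  scores (writer side), unknown to reader
  avatar (writer side), unknown to reader
  geo.version <- geo.version (int32 -> int32, writer optional)
  geo.primary <- geo.primary (bool -> bool, writer required)
  geo.verified <- geo.verified (bool -> bool, writer optional)
  geo.balance <- geo.balance (float32 -> float64, writer optional)
  R2 fires at avatar
  R1 fires at height
  R2 fires at scores
  => backward verdict for Profile: BREAKING, 3 violation(s)
forward on Profile — v1 reading data written by v2:
  scores has no writer counterpart
  geo <- geo (Meta -> Meta, writer optional)
  avatar has no writer counterpart
  attempts <- attempts (int64 -> int32, writer required)
  extras (writer side), unknown to reader
  height (writer side), unknown to reader
  geo.version <- geo.version (int32 -> int32, writer optional)
  geo.primary <- geo.primary (bool -> bool, writer required)
  geo.verified <- geo.verified (bool -> bool, writer optional)
  geo.balance <- geo.balance (float64 -> float32, writer optional)
  R3 fires at attempts
  R2 fires at extras
  R3 fires at geo.balance
  R2 fires at height
  => forward verdict for Profile: BREAKING, 4 violation(s)


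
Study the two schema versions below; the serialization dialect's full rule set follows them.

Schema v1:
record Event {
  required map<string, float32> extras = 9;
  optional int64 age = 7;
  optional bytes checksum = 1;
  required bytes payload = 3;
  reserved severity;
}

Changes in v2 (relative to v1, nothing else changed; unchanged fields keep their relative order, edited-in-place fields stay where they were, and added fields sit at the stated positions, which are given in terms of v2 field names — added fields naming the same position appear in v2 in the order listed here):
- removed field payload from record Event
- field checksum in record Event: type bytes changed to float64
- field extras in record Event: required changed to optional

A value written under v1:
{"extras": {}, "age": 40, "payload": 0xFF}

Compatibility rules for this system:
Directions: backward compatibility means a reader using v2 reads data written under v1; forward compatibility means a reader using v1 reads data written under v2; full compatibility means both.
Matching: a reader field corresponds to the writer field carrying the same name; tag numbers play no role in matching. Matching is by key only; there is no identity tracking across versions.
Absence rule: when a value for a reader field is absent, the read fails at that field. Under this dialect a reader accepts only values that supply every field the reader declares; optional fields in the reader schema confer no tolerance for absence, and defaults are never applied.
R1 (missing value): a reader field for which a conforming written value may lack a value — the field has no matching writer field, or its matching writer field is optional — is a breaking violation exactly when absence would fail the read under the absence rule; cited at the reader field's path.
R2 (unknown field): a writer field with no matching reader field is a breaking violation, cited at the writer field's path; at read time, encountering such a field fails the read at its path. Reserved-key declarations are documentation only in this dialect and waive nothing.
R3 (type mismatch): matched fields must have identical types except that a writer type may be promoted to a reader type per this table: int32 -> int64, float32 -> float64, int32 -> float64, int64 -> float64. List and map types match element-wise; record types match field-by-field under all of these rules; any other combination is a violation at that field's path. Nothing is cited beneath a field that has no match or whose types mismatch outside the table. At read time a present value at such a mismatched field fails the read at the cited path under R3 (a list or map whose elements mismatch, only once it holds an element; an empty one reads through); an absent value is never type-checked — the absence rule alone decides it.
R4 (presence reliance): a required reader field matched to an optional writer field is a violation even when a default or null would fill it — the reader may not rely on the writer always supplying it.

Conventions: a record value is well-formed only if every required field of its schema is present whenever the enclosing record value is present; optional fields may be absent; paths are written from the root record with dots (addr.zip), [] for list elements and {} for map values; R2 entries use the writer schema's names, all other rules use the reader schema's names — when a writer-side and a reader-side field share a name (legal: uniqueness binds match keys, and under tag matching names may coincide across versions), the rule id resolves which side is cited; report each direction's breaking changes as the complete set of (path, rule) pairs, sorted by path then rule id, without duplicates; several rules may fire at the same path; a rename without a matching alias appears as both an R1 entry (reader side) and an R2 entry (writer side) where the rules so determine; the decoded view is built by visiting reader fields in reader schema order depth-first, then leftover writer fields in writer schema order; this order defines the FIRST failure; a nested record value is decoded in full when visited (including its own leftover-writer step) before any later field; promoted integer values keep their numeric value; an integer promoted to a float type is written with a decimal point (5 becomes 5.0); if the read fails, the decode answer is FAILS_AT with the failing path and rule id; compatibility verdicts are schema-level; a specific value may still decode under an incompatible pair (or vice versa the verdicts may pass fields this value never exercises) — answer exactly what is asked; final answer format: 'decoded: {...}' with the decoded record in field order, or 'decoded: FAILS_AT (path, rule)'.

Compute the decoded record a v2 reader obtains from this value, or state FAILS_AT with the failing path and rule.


decoded: FAILS_AT (checksum, R1)

the writer's type comes first in each Event pair
decoding the Event value with the v2 reader:
  extras := {}
  age := 40
  read fails at checksum under R1 (no fill)
  => FAILS_AT (checksum, R1)
checking off the Event differences that do not matter here:
  removed field payload from record Event -> changes Event's schema-level verdicts only — the decode of this value is the same
  field extras in record Event: required changed to optional -> changes Event's schema-level verdicts only — the decode of this value is the same


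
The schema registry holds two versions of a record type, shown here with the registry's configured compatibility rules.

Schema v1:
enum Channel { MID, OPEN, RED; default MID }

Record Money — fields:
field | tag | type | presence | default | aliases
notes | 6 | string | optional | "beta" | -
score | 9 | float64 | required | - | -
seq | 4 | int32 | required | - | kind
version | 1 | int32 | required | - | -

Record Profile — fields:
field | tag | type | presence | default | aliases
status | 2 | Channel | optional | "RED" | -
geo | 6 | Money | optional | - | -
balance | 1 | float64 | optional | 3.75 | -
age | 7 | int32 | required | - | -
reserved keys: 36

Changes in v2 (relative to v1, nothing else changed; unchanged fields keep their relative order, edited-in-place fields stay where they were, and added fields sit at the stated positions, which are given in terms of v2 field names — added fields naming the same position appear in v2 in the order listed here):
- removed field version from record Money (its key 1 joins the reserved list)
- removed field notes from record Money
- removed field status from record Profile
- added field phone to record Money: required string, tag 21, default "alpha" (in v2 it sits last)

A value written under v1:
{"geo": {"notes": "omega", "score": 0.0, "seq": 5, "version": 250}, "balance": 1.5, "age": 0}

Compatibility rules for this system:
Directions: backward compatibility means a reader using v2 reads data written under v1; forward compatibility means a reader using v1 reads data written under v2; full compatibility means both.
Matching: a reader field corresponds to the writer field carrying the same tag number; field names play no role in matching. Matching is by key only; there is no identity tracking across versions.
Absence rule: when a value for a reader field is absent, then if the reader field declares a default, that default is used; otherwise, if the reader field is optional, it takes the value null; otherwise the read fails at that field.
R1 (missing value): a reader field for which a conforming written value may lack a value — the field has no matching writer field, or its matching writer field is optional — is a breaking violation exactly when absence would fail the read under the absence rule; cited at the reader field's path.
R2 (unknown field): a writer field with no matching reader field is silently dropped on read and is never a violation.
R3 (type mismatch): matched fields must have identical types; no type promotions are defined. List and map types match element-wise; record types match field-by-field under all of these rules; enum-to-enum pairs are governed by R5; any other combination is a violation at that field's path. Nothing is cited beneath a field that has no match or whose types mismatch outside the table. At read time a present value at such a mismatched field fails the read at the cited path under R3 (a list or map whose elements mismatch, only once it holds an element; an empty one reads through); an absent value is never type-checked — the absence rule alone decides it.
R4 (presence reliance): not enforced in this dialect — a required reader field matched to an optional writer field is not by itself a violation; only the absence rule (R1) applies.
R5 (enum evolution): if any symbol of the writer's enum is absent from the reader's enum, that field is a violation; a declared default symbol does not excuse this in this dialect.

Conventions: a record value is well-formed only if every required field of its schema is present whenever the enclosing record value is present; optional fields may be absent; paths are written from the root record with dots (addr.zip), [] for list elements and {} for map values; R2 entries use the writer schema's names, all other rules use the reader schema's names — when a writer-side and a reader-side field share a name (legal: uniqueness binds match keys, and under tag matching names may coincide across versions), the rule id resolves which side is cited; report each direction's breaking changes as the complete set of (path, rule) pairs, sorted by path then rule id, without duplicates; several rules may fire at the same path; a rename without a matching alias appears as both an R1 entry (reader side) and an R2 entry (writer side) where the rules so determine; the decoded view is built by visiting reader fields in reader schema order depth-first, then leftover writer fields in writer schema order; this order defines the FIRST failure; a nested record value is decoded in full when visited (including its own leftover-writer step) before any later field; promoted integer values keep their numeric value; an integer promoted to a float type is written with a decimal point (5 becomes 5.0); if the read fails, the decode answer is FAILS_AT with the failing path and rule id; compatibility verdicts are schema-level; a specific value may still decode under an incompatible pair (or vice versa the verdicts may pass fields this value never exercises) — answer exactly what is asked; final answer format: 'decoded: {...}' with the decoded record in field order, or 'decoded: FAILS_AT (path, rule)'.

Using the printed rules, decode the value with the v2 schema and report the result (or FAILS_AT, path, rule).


decoded: {"geo": {"score": 0.0, "seq": 5, "phone": "alpha"}, "balance": 1.5, "age": 0}

each type pair in Profile: writer, then reader
migrating the Profile value to v2:
  geo.score := 0.0
  geo.seq := 5
  geo.phone := "alpha" (absent -> default)
  writer geo.notes: unknown -> dropped
  writer geo.version: unknown -> dropped
  balance := 1.5
  age := 0
  => decoded: {"geo": {"score": 0.0, "seq": 5, "phone": "alpha"}, "balance": 1.5, "age": 0}
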